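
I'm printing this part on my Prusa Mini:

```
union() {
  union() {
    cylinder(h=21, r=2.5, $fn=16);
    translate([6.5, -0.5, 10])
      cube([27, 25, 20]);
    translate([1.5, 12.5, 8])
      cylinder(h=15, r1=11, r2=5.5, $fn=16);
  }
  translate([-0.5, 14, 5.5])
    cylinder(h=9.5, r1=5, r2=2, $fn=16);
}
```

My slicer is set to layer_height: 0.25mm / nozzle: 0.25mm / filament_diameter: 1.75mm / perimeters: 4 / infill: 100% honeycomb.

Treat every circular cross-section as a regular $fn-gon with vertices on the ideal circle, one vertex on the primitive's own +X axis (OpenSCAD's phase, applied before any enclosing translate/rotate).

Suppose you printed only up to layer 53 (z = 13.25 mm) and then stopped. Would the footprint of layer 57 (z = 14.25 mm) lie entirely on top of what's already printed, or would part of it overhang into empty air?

Compare the two slices. At z = 13.25: the r=2.5 cylinder contributes a regular 16-gon of circumradius 2.5 (area = (16/2)·2.500²·sin(360°/16) = 19.13 mm²); the cube at (6.5, -0.5) (footprint 27×25) is included at this height (area 675.00 mm²); the cone at (1.5, 12.5) contributes a regular 16-gon of circumradius 9.075 (interpolated between r1=11 and r2=5.5 at t=0.350) (area = (16/2)·9.075²·sin(360°/16) = 252.13 mm²); Taking the union: the regions partially overlap — summed areas 946.26 mm² minus the doubly-counted overlap 41.38 mm² gives 904.88 mm² — area = 904.88 mm²; the cone at (-0.5, 14) (r1=5→r2=2) has section circumradius 2.553 here — a regular 16-gon (area = (16/2)·2.553²·sin(360°/16) = 19.95 mm²); Taking the union: the cone at (-0.5, 14) lies entirely inside that combined region, so the union is just that combined region — area = 904.88 mm². At z = 14.25: the r=2.5 cylinder gives a regular 16-gon of circumradius 2.5 (constant along its height) (area = (16/2)·2.500²·sin(360°/16) = 19.13 mm²); the 27×25 cube at (6.5, -0.5) contributes its full rectangle (area 675.00 mm²); the cone at (1.5, 12.5) (r1=11→r2=5.5) has section circumradius 8.708 here — a regular 16-gon (area = (16/2)·8.708²·sin(360°/16) = 232.17 mm²); Combining (union): the regions partially overlap — summed areas 926.30 mm² minus the doubly-counted overlap 35.28 mm² gives 891.02 mm² — area = 891.02 mm²; the cone at (-0.5, 14) (r1=5→r2=2) has section circumradius 2.237 here — a regular 16-gon (area = (16/2)·2.237²·sin(360°/16) = 15.32 mm²); Merging all regions: the cone at (-0.5, 14) lies entirely inside the result so far, so the union is just the result so far — area = 891.02 mm². Checking containment: the cross-section at z = 14.25 is a subset of the cross-section at z = 13.25.

entirely on top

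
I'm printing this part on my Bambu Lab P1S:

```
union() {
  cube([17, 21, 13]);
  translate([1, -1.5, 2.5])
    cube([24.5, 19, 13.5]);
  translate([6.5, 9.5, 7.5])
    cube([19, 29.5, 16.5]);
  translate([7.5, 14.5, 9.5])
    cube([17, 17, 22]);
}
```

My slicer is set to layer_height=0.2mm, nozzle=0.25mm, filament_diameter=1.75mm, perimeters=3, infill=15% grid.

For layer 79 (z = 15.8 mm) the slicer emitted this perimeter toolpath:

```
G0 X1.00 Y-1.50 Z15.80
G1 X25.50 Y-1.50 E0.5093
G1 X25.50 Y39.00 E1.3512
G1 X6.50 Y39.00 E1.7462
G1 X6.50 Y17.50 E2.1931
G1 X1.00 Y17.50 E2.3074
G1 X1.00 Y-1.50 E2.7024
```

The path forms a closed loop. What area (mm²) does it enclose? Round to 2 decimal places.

874.00 mm²

Apply the shoelace formula to the sequence of (X, Y) vertices; enclosed area = 874.00 mm².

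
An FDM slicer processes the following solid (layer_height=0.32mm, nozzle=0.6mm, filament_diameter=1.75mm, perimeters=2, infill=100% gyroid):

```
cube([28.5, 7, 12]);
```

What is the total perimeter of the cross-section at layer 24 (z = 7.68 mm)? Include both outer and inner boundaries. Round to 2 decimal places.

At z = 7.68 mm: the 28.5×7 cube contributes its full rectangle (perimeter 71.00 mm). Overall, the cross-section is a single solid region. Total boundary length (outer) = 71.00 mm.

71.00 mm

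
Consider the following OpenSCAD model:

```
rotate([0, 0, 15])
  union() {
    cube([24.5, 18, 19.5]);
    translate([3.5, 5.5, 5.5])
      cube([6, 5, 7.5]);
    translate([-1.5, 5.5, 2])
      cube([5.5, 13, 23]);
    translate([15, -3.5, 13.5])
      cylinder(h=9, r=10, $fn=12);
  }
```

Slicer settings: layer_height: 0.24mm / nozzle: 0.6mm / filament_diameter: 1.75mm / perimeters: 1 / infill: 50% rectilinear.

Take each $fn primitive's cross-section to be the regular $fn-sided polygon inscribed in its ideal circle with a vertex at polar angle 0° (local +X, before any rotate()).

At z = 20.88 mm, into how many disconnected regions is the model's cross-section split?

2

At z = 20.88 mm: the cube does not reach this height (z outside [0, 19.5]); the cube at (3.5, 5.5) is not intersected at this z (z outside [5.5, 13]); the 5.5×13 cube at (-1.5, 5.5) contributes its full rectangle; the cylinder at (15, -3.5): section is a regular 12-gon, circumradius r=10; Combining (union): the 2 present regions are separate (no shared area or edge), so areas and boundary lengths simply add and each stays a separate island — 2 connected regions; (rotated 15° about Z; rotation is an isometry so areas/perimeters/island counts are preserved). The result has 2 disconnected regions.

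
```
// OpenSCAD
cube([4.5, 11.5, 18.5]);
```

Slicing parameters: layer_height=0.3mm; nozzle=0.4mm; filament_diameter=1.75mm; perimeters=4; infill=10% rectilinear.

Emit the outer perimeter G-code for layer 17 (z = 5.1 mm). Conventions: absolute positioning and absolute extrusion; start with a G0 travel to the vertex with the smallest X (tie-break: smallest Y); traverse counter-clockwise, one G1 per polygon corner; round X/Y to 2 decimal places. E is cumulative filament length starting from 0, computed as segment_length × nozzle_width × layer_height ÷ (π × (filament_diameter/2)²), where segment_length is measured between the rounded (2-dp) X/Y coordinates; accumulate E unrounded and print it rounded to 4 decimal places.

G0 X0.00 Y0.00 Z5.10
G1 X4.50 Y0.00 E0.2245
G1 X4.50 Y11.50 E0.7982
G1 X0.00 Y11.50 E1.0227
G1 X0.00 Y0.00 E1.5965

At z = 5.1 mm: the cube is present — its section is the full 4.5×11.5 rectangle. The outline is a single polygon with 4 vertices. Extrusion per mm of travel: 0.4 × 0.3 / (π × 0.875²) = 0.049890. Accumulating E over each segment gives final E = 1.5965.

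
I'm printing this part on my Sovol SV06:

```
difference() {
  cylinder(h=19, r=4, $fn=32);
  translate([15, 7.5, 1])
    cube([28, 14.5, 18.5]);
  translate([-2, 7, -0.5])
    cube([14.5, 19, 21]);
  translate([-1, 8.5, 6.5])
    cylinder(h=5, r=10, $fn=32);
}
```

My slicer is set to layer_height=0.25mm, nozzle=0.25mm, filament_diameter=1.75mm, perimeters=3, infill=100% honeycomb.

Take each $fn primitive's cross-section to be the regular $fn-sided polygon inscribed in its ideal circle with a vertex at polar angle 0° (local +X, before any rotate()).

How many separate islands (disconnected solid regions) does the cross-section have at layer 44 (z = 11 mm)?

At z = 11 mm: the r=4 cylinder gives a regular 32-gon of circumradius 4 (constant along its height); the cube at (15, 7.5) (footprint 28×14.5) is included at this height; the 14.5×19 cube at (-2, 7) contributes its full rectangle; the r=10 cylinder at (-1, 8.5) gives a regular 32-gon of circumradius 10 (constant along its height); Taking the first minus the rest: starting from the r=4 cylinder, the 28×14.5 cube at (15, 7.5) misses the remaining region (no effect); the 14.5×19 cube at (-2, 7) misses the remaining region (no effect); the r=10 cylinder at (-1, 8.5) partially overlaps it — only the 34.02 mm² overlap (of its 312.14 mm²) is removed, clipping the outline — 1 connected region. Overall, the cross-section is a single solid region. Island count = 1.

1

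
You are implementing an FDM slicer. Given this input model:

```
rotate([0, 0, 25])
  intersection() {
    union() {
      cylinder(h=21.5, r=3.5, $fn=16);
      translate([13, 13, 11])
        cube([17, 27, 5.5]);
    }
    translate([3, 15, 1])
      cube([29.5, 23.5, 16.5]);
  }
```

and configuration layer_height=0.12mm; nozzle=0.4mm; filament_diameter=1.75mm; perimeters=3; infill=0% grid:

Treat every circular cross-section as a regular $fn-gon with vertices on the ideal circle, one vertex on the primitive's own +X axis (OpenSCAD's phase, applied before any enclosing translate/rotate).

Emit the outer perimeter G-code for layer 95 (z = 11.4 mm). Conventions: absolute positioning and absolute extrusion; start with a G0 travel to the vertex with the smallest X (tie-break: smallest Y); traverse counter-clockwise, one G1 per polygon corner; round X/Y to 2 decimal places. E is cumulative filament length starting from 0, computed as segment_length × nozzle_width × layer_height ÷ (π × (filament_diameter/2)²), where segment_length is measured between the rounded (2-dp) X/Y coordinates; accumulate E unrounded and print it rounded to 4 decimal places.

G0 X-4.49 Y40.39 Z11.40
G1 X5.44 Y19.09 E0.4690
G1 X20.85 Y26.27 E0.8083
G1 X10.92 Y47.57 E1.2772
G1 X-4.49 Y40.39 E1.6165

At z = 11.4 mm: the cylinder: section is a regular 16-gon, circumradius r=3.5; the 17×27 cube at (13, 13) contributes its full rectangle; Taking the union: the 2 present regions are separate (no shared area or edge), so areas and boundary lengths simply add and each stays a separate island — 2 connected regions; the cube at (3, 15) is present — its section is the full 29.5×23.5 rectangle; Keeping only the common overlap: the 29.5×23.5 cube at (3, 15) partially overlaps that combined region; clipping to the common part keeps 399.50 mm² — 1 connected region; (whole slice rotated 25° about Z — lengths, areas and connectivity unchanged). The outline is a single polygon with 4 vertices. Extrusion per mm of travel: 0.4 × 0.12 / (π × 0.875²) = 0.019956. Accumulating E over each segment gives final E = 1.6165.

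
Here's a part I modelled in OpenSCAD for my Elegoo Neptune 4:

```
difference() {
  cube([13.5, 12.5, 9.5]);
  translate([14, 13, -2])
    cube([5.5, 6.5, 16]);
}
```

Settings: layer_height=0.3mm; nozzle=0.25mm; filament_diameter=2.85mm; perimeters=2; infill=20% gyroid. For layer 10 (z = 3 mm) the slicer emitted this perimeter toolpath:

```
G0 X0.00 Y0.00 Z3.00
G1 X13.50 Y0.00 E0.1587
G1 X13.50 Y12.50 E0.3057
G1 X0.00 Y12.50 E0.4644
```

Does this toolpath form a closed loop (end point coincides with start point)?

no

Start point (G0): (0.00, 0.00). End point (last G1): the path does not return to the start — open.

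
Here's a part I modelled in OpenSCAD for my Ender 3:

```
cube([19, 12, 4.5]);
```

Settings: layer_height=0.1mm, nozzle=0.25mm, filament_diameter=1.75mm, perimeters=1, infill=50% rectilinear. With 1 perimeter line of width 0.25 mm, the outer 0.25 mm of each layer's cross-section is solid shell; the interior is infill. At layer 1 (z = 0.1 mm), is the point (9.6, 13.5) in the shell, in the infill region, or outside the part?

outside

At z = 0.1 mm: the 19×12 cube contributes its full rectangle. Overall, the cross-section is a single solid region. The nearest boundary edge runs (19.00, 12.00)→(0.00, 12.00); distance from the point to it = 1.50 mm. The point is not inside any of the regions above, so it lies outside the cross-section (1.50 mm from the nearest boundary).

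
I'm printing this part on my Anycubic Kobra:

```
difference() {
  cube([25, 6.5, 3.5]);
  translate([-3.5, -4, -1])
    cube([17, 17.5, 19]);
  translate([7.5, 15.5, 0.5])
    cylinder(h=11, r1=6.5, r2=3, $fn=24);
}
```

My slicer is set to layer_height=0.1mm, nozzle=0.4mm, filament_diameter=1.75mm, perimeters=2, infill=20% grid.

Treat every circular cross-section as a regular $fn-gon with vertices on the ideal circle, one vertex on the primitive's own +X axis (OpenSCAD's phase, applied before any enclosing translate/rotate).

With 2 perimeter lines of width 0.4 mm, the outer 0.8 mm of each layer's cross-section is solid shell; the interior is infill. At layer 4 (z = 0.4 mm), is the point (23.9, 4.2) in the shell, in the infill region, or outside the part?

infill

At z = 0.4 mm: the cube is present — its section is the full 25×6.5 rectangle; the 17×17.5 cube at (-3.5, -4) contributes its full rectangle; the cone at (7.5, 15.5) is not intersected at this z (z outside [0.5, 11.5]); After the difference (first − rest): starting from the 25×6.5 cube, the 17×17.5 cube at (-3.5, -4) partially overlaps it — only the 87.75 mm² overlap (of its 297.50 mm²) is removed, clipping the outline — 1 connected region. Overall, the cross-section is a single solid region. The nearest boundary edge runs (25.00, 6.50)→(25.00, 0.00); distance from the point to it = 1.10 mm. The point is inside the cross-section and 1.10 mm from the nearest boundary — more than the 0.8 mm shell width (2 × 0.4), so it's in the infill interior.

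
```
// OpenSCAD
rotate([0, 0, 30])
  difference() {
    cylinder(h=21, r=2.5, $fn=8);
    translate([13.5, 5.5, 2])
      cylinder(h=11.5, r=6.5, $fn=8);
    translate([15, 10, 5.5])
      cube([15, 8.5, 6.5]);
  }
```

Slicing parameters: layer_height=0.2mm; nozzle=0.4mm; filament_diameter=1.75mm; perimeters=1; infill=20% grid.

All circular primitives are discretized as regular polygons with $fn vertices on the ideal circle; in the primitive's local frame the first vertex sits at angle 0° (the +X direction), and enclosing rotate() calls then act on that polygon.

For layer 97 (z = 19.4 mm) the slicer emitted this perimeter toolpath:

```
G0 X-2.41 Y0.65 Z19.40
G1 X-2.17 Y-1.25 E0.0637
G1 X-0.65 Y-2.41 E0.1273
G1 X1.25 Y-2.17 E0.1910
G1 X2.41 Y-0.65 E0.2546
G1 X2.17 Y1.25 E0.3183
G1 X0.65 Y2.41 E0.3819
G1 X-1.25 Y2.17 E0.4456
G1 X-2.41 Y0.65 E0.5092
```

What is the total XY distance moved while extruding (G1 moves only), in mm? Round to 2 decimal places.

15.31 mm

Sum the Euclidean lengths of each G1 segment: total = 15.31 mm.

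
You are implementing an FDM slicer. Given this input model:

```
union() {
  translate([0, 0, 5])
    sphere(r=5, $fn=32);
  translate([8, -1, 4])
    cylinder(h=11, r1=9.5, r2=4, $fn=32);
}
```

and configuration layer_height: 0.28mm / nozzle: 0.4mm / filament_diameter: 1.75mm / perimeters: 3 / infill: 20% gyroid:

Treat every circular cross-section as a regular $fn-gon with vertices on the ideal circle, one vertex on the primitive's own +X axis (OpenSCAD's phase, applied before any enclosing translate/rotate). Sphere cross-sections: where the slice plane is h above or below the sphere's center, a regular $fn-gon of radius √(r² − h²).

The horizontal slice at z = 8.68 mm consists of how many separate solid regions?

1

At z = 8.68 mm: the sphere: section is a regular 32-gon, circumradius = √(r²−h²) = √(5²−3.68²) = 3.385; the cone at (8, -1): at t=0.425 of its height the radius interpolates to r₁+(r₂−r₁)t = 7.160, giving a regular 32-gon of that circumradius; Combining (union): the regions partially overlap (shared area 10.25 mm²), so overlapping operands fuse into one piece — 1 connected region. The result has 1 disconnected region.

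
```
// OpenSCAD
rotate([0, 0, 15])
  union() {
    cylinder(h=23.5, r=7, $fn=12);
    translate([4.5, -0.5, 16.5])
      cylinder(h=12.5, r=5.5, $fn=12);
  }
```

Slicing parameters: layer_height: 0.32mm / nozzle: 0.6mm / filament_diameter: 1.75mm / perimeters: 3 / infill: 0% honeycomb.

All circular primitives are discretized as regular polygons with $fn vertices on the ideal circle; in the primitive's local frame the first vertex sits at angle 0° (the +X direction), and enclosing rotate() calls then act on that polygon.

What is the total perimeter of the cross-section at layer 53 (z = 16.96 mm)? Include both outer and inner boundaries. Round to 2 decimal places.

48.65 mm

At z = 16.96 mm: the r=7 cylinder gives a regular 12-gon of circumradius 7 (constant along its height) (perimeter = 2·12·7.000·sin(180°/12) = 43.48 mm); the cylinder at (4.5, -0.5): section is a regular 12-gon, circumradius r=5.5 (perimeter = 2·12·5.500·sin(180°/12) = 34.16 mm); Taking the union: the regions partially overlap (shared area 61.68 mm²), so the edge portions inside another operand are dropped and the merged outline is re-measured after clipping — boundary = 48.65 mm; (rotated 15° about Z; rotation is an isometry so areas/perimeters/island counts are preserved). Overall, the cross-section is a single solid region. Total boundary length (outer) = 48.65 mm.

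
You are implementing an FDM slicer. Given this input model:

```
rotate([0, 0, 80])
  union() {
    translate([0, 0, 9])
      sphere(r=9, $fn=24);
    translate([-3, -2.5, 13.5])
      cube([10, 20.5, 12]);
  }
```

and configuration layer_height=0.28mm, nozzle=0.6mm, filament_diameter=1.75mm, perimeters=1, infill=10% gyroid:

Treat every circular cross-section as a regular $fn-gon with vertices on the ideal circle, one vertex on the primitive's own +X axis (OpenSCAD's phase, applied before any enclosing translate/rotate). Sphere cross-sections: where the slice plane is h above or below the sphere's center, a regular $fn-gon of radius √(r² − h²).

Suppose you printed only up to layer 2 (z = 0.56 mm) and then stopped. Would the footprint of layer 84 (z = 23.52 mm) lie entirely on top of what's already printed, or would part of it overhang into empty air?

Compare the two slices. At z = 0.56: the r=9 sphere slices to a regular 24-gon of circumradius 3.125 (√(r²−h²) with h=8.44 from center) (area = (24/2)·3.125²·sin(360°/24) = 30.33 mm²); the cube at (-3, -2.5) is absent (z outside [13.5, 25.5]); Taking the union: only the r=9 sphere is present, so the union is just that shape — area = 30.33 mm²; (whole slice rotated 80° about Z — lengths, areas and connectivity unchanged). At z = 23.52: the sphere does not reach this height (|z−center|=14.520 > r=9); the cube at (-3, -2.5) (footprint 10×20.5) is included at this height (area 205.00 mm²); Merging all regions: only the 10×20.5 cube at (-3, -2.5) is present, so the union is just that shape — area = 205.00 mm²; (rotated 80° about Z; rotation is an isometry so areas/perimeters/island counts are preserved). Checking containment: at z = 23.52 the cross-section extends beyond the z = 0.56 cross-section by about 176.31 mm².

part overhangs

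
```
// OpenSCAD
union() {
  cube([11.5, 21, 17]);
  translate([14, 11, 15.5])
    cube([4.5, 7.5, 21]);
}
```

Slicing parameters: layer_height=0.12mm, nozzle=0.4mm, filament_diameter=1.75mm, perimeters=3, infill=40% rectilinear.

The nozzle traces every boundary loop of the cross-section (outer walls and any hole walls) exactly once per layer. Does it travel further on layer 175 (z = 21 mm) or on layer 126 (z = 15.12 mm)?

Layer 175 (z = 21): the cube is absent (z outside [0, 17]); the 4.5×7.5 cube at (14, 11) contributes its full rectangle (perimeter 24.00 mm); Merging all regions: only the 4.5×7.5 cube at (14, 11) is present, so the union is just that shape — boundary = 24.00 mm. So its perimeter = 24.00 mm. Layer 126 (z = 15.12): the cube is present — its section is the full 11.5×21 rectangle (perimeter 65.00 mm); the cube at (14, 11) does not reach this height (z outside [15.5, 36.5]); Taking the union: only the 11.5×21 cube is present, so the union is just that shape — boundary = 65.00 mm. So its perimeter = 65.00 mm. Layer 126 is larger (65.00 vs 24.00 mm).

layer 126 (z = 15.12 mm)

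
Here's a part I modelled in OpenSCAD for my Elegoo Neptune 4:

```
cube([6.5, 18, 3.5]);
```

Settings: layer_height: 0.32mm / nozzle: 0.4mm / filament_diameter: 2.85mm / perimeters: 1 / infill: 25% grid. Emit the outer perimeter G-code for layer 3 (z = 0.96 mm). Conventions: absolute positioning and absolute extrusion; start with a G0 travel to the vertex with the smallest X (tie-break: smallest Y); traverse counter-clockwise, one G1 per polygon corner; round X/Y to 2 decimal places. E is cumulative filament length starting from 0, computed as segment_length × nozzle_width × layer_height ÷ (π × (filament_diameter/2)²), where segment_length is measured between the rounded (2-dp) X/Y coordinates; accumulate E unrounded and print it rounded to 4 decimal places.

At z = 0.96 mm: the cube is present — its section is the full 6.5×18 rectangle. The outline is a single polygon with 4 vertices. Extrusion per mm of travel: 0.4 × 0.32 / (π × 1.425²) = 0.020065. Accumulating E over each segment gives final E = 0.9832.

G0 X0.00 Y0.00 Z0.96
G1 X6.50 Y0.00 E0.1304
G1 X6.50 Y18.00 E0.4916
G1 X0.00 Y18.00 E0.6220
G1 X0.00 Y0.00 E0.9832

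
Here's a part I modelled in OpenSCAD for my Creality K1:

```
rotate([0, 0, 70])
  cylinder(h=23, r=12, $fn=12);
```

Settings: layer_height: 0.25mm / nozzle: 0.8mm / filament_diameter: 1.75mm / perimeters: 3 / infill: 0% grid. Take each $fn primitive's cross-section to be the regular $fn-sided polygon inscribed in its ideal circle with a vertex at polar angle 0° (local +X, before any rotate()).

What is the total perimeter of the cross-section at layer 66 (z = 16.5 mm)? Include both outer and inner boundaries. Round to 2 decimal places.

At z = 16.5 mm: the cylinder: section is a regular 12-gon, circumradius r=12 (perimeter = 2·12·12.000·sin(180°/12) = 74.54 mm); (whole slice rotated 70° about Z — lengths, areas and connectivity unchanged). Overall, the cross-section is a single solid region. Total boundary length (outer) = 74.54 mm.

74.54 mm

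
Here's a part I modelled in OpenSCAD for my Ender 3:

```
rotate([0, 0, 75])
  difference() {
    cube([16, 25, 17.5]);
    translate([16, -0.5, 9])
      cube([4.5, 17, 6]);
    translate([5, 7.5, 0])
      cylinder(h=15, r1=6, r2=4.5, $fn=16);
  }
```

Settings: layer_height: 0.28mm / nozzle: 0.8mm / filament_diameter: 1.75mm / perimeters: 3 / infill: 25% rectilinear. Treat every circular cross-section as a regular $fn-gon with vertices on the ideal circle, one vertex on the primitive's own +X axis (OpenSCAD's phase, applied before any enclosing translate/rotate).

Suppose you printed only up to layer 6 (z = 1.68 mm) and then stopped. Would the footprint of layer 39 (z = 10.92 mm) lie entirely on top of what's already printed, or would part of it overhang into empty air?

part overhangs

Compare the two slices. At z = 1.68: the cube (footprint 16×25) is included at this height (area 400.00 mm²); the cube at (16, -0.5) does not reach this height (z outside [9, 15]); the cone at (5, 7.5) contributes a regular 16-gon of circumradius 5.832 (interpolated between r1=6 and r2=4.5 at t=0.112) (area = (16/2)·5.832²·sin(360°/16) = 104.13 mm²); Taking the first minus the rest: starting from the 16×25 cube (400.00 mm²), the cone at (5, 7.5) partially overlaps it — only the 101.18 mm² overlap (of its 104.13 mm²) is removed, clipping the outline — area = 298.82 mm²; (rotated 75° about Z; rotation is an isometry so areas/perimeters/island counts are preserved). At z = 10.92: the cube (footprint 16×25) is included at this height (area 400.00 mm²); the cube at (16, -0.5) is present — its section is the full 4.5×17 rectangle (area 76.50 mm²); the cone at (5, 7.5): at t=0.728 of its height the radius interpolates to r₁+(r₂−r₁)t = 4.908, giving a regular 16-gon of that circumradius (area = (16/2)·4.908²·sin(360°/16) = 73.75 mm²); Subtracting the remaining from the first: starting from the 16×25 cube (400.00 mm²), the 4.5×17 cube at (16, -0.5) misses the remaining region (no effect); the cone at (5, 7.5) lies wholly inside it (removes its full 73.75 mm² and its 30.64 mm outline becomes a hole wall) — area = 326.25 mm²; (whole slice rotated 75° about Z — lengths, areas and connectivity unchanged). Checking containment: at z = 10.92 the cross-section extends beyond the z = 1.68 cross-section by about 27.43 mm².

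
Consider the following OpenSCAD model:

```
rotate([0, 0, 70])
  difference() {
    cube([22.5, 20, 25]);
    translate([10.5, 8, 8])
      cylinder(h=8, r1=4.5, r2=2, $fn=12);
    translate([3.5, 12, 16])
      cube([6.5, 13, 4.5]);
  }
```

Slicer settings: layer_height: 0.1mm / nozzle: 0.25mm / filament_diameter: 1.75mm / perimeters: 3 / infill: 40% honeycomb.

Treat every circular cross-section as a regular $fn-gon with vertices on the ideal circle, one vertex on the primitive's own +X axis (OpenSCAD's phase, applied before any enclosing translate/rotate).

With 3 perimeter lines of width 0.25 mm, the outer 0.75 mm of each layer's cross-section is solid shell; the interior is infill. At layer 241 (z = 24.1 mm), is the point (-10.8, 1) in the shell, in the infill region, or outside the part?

At z = 24.1 mm: the cube (footprint 22.5×20) is included at this height; the cone at (10.5, 8) is not intersected at this z (z outside [8, 16]); the cube at (3.5, 12) does not reach this height (z outside [16, 20.5]); Subtracting the remaining from the first: none of the subtracted shapes is present at this height, so the 22.5×20 cube is unchanged — 1 connected region; (whole slice rotated 70° about Z — lengths, areas and connectivity unchanged). Overall, the cross-section is a single solid region. Undo the 70° rotation: the query point maps to (-2.754, 10.491) in the un-rotated model frame. The nearest boundary edge runs (0.00, 20.00)→(0.00, 0.00); distance from the point to it = 2.75 mm. The point is not inside any of the regions above, so it lies outside the cross-section (2.75 mm from the nearest boundary).

outside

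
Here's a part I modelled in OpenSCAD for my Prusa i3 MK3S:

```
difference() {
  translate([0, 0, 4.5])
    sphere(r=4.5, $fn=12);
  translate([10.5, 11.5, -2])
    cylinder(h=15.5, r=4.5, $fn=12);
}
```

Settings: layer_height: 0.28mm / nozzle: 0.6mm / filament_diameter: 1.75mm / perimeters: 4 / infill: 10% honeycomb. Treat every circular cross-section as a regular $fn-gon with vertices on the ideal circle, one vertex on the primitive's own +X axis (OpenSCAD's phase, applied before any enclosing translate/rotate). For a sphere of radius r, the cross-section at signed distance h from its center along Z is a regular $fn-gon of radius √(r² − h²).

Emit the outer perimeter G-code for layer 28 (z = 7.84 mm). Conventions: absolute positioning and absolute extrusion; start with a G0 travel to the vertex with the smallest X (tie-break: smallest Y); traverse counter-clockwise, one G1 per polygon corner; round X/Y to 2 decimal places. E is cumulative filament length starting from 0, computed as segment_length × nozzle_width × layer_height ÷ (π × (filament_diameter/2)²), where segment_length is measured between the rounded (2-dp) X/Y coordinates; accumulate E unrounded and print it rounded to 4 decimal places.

At z = 7.84 mm: the r=4.5 sphere slices to a regular 12-gon of circumradius 3.016 (√(r²−h²) with h=3.34 from center); the r=4.5 cylinder at (10.5, 11.5) contributes a regular 12-gon of circumradius 4.5; After the difference (first − rest): starting from the r=4.5 sphere, the r=4.5 cylinder at (10.5, 11.5) misses the remaining region (no effect) — 1 connected region. The outline is a single polygon with 12 vertices. Extrusion per mm of travel: 0.6 × 0.28 / (π × 0.875²) = 0.069846. Accumulating E over each segment gives final E = 1.3089.

G0 X-3.02 Y0.00 Z7.84
G1 X-2.61 Y-1.51 E0.1093
G1 X-1.51 Y-2.61 E0.2179
G1 X0.00 Y-3.02 E0.3272
G1 X1.51 Y-2.61 E0.4365
G1 X2.61 Y-1.51 E0.5452
G1 X3.02 Y0.00 E0.6545
G1 X2.61 Y1.51 E0.7637
G1 X1.51 Y2.61 E0.8724
G1 X0.00 Y3.02 E0.9817
G1 X-1.51 Y2.61 E1.0910
G1 X-2.61 Y1.51 E1.1996
G1 X-3.02 Y0.00 E1.3089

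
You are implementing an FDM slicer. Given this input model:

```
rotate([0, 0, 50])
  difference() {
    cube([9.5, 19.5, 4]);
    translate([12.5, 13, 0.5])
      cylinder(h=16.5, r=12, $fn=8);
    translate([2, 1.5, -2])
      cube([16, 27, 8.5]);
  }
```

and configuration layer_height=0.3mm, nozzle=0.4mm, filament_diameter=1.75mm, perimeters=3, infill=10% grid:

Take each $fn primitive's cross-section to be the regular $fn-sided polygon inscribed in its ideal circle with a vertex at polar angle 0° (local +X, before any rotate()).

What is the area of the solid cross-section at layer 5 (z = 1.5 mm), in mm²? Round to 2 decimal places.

At z = 1.5 mm: the 9.5×19.5 cube contributes its full rectangle (area 185.25 mm²); the r=12 cylinder at (12.5, 13) contributes a regular 8-gon of circumradius 12 (area = (8/2)·12.000²·sin(360°/8) = 407.29 mm²); the cube at (2, 1.5) is present — its section is the full 16×27 rectangle (area 432.00 mm²); Subtracting the remaining from the first: starting from the 9.5×19.5 cube (185.25 mm²), the r=12 cylinder at (12.5, 13) partially overlaps it — only the 117.44 mm² overlap (of its 407.29 mm²) is removed, clipping the outline; the 16×27 cube at (2, 1.5) partially overlaps it — only the 22.99 mm² overlap (of its 432.00 mm²) is removed, clipping the outline — area = 44.82 mm²; (rotated 50° about Z; rotation is an isometry so areas/perimeters/island counts are preserved). Overall, the cross-section is a single solid region. Net area = 44.82 mm².

44.82 mm²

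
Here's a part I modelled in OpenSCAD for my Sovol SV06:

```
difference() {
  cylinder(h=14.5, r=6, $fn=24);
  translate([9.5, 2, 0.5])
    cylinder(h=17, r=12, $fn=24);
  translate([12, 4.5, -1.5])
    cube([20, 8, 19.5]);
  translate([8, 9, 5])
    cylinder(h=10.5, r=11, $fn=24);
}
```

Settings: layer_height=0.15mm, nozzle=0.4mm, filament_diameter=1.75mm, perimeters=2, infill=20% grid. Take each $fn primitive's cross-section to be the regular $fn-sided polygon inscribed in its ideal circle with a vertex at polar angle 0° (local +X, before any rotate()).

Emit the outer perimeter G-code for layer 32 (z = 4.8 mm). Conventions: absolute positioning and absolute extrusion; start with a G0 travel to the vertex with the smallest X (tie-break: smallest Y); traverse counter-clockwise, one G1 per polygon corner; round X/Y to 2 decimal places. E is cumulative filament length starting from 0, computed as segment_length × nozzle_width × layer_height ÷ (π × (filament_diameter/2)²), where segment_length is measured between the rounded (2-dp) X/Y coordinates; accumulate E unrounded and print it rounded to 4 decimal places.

At z = 4.8 mm: the r=6 cylinder contributes a regular 24-gon of circumradius 6; the r=12 cylinder at (9.5, 2) gives a regular 24-gon of circumradius 12 (constant along its height); the 20×8 cube at (12, 4.5) contributes its full rectangle; the cylinder at (8, 9) is absent (z outside [5, 15.5]); Taking the first minus the rest: starting from the r=6 cylinder, the r=12 cylinder at (9.5, 2) partially overlaps it — only the 76.24 mm² overlap (of its 447.24 mm²) is removed, clipping the outline; the 20×8 cube at (12, 4.5) misses the remaining region (no effect) — 1 connected region. The outline is a single polygon with 17 vertices. Extrusion per mm of travel: 0.4 × 0.15 / (π × 0.875²) = 0.024945. Accumulating E over each segment gives final E = 0.7462.

G0 X-6.00 Y0.00 Z4.80
G1 X-5.80 Y-1.55 E0.0390
G1 X-5.20 Y-3.00 E0.0781
G1 X-4.24 Y-4.24 E0.1172
G1 X-3.00 Y-5.20 E0.1564
G1 X-1.55 Y-5.80 E0.1955
G1 X0.00 Y-6.00 E0.2345
G1 X0.58 Y-5.92 E0.2491
G1 X-0.89 Y-4.00 E0.3094
G1 X-2.09 Y-1.11 E0.3875
G1 X-2.50 Y2.00 E0.4657
G1 X-2.09 Y5.11 E0.5440
G1 X-1.86 Y5.67 E0.5591
G1 X-3.00 Y5.20 E0.5898
G1 X-4.24 Y4.24 E0.6290
G1 X-5.20 Y3.00 E0.6681
G1 X-5.80 Y1.55 E0.7072
G1 X-6.00 Y0.00 E0.7462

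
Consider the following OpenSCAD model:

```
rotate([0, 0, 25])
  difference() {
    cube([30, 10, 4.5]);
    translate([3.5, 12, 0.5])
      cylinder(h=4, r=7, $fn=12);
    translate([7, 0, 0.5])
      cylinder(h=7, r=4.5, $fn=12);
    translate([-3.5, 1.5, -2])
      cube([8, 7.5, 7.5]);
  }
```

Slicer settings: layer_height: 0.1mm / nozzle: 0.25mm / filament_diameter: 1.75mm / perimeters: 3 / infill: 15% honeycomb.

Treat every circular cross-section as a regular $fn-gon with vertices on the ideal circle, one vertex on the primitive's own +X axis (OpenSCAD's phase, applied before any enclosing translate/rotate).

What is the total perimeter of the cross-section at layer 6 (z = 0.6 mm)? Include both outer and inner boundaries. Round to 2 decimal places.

At z = 0.6 mm: the cube is present — its section is the full 30×10 rectangle (perimeter 80.00 mm); the r=7 cylinder at (3.5, 12) gives a regular 12-gon of circumradius 7 (constant along its height) (perimeter = 2·12·7.000·sin(180°/12) = 43.48 mm); the cylinder at (7, 0): section is a regular 12-gon, circumradius r=4.5 (perimeter = 2·12·4.500·sin(180°/12) = 27.95 mm); the cube at (-3.5, 1.5) (footprint 8×7.5) is included at this height (perimeter 31.00 mm); After the difference (first − rest): starting from the 30×10 cube, the r=7 cylinder at (3.5, 12) partially overlaps it — only the 39.14 mm² overlap (of its 147.00 mm²) is removed, clipping the outline; the r=4.5 cylinder at (7, 0) partially overlaps it — only the 30.38 mm² overlap (of its 60.75 mm²) is removed, clipping the outline; the 8×7.5 cube at (-3.5, 1.5) partially overlaps it — only the 15.43 mm² overlap (of its 60.00 mm²) is removed, clipping the outline — boundary = 76.05 mm; (rotated 25° about Z; rotation is an isometry so areas/perimeters/island counts are preserved). Overall, the cross-section has 2 separate islands. Total boundary length (outer) = 76.05 mm.

76.05 mm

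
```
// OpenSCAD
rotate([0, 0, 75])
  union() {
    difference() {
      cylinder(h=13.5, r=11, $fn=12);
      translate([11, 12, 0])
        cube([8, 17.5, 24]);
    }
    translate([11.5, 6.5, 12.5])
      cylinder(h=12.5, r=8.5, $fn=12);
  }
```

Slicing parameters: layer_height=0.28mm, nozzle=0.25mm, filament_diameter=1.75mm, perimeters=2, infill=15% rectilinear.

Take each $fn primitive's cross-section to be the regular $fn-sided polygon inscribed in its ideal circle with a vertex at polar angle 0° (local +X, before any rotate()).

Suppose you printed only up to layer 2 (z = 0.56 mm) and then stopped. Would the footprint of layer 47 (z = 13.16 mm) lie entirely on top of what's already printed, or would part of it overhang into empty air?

Compare the two slices. At z = 0.56: the r=11 cylinder gives a regular 12-gon of circumradius 11 (constant along its height) (area = (12/2)·11.000²·sin(360°/12) = 363.00 mm²); the cube at (11, 12) (footprint 8×17.5) is included at this height (area 140.00 mm²); Subtracting the remaining from the first: starting from the r=11 cylinder (363.00 mm²), the 8×17.5 cube at (11, 12) misses the remaining region (no effect) — area = 363.00 mm²; the cylinder at (11.5, 6.5) is not intersected at this z (z outside [12.5, 25]); Combining (union): only the result so far is present, so the union is just that shape — area = 363.00 mm²; (whole slice rotated 75° about Z — lengths, areas and connectivity unchanged). At z = 13.16: the r=11 cylinder gives a regular 12-gon of circumradius 11 (constant along its height) (area = (12/2)·11.000²·sin(360°/12) = 363.00 mm²); the 8×17.5 cube at (11, 12) contributes its full rectangle (area 140.00 mm²); Subtracting the remaining from the first: starting from the r=11 cylinder (363.00 mm²), the 8×17.5 cube at (11, 12) misses the remaining region (no effect) — area = 363.00 mm²; the r=8.5 cylinder at (11.5, 6.5) contributes a regular 12-gon of circumradius 8.5 (area = (12/2)·8.500²·sin(360°/12) = 216.75 mm²); Combining (union): the regions partially overlap — summed areas 579.75 mm² minus the doubly-counted overlap 54.78 mm² gives 524.97 mm² — area = 524.97 mm²; (rotated 75° about Z; rotation is an isometry so areas/perimeters/island counts are preserved). Checking containment: at z = 13.16 the cross-section extends beyond the z = 0.56 cross-section by about 161.97 mm².

part overhangs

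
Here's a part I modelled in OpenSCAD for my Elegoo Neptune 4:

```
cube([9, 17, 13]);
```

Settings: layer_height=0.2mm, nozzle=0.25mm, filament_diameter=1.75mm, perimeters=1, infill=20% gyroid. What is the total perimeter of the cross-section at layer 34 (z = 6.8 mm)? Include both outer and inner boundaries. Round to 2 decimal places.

At z = 6.8 mm: the cube is present — its section is the full 9×17 rectangle (perimeter 52.00 mm). Overall, the cross-section is a single solid region. Total boundary length (outer) = 52.00 mm.

52.00 mm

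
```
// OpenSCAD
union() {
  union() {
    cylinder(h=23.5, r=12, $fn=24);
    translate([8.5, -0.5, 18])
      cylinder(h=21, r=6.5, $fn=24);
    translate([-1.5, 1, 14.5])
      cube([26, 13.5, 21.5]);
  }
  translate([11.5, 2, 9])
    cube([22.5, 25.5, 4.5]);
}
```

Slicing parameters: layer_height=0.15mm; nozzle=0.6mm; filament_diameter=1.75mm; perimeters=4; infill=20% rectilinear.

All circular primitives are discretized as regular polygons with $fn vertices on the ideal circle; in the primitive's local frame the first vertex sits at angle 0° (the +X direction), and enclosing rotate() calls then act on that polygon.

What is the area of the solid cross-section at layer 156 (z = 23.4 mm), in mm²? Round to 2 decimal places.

702.12 mm²

At z = 23.4 mm: the r=12 cylinder contributes a regular 24-gon of circumradius 12 (area = (24/2)·12.000²·sin(360°/24) = 447.24 mm²); the cylinder at (8.5, -0.5): section is a regular 24-gon, circumradius r=6.5 (area = (24/2)·6.500²·sin(360°/24) = 131.22 mm²); the cube at (-1.5, 1) is present — its section is the full 26×13.5 rectangle (area 351.00 mm²); Combining (union): the regions partially overlap — summed areas 929.46 mm² minus the doubly-counted overlap 227.34 mm² gives 702.12 mm² — area = 702.12 mm²; the cube at (11.5, 2) does not reach this height (z outside [9, 13.5]); Merging all regions: only that combined region is present, so the union is just that shape — area = 702.12 mm². Overall, the cross-section is a single solid region. Net area = 702.12 mm².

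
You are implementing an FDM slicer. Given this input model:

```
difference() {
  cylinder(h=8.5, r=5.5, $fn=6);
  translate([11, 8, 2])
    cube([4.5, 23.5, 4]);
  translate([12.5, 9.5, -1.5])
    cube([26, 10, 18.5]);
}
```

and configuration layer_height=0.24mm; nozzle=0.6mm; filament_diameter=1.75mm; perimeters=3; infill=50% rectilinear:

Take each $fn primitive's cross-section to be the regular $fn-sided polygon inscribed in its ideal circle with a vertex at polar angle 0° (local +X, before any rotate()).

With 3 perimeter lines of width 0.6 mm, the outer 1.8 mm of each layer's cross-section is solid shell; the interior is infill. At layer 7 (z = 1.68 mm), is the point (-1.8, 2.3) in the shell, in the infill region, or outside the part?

infill

At z = 1.68 mm: the r=5.5 cylinder contributes a regular 6-gon of circumradius 5.5; the cube at (11, 8) is not intersected at this z (z outside [2, 6]); the 26×10 cube at (12.5, 9.5) contributes its full rectangle; Subtracting the remaining from the first: starting from the r=5.5 cylinder, the 26×10 cube at (12.5, 9.5) misses the remaining region (no effect) — 1 connected region. Overall, the cross-section is a single solid region. The nearest boundary edge runs (-5.50, 0.00)→(-2.75, 4.76); distance from the point to it = 2.05 mm. The point is inside the cross-section and 2.05 mm from the nearest boundary — more than the 1.8 mm shell width (3 × 0.6), so it's in the infill interior.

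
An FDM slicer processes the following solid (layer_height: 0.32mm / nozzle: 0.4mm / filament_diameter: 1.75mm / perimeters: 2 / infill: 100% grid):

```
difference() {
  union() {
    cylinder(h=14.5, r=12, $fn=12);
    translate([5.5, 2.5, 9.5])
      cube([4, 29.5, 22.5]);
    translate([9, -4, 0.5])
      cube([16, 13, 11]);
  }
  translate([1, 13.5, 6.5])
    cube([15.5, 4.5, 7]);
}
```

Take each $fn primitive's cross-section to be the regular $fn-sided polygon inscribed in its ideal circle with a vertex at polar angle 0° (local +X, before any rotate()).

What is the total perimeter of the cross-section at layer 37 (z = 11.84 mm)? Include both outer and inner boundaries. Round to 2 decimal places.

At z = 11.84 mm: the r=12 cylinder gives a regular 12-gon of circumradius 12 (constant along its height) (perimeter = 2·12·12.000·sin(180°/12) = 74.54 mm); the cube at (5.5, 2.5) is present — its section is the full 4×29.5 rectangle (perimeter 67.00 mm); the cube at (9, -4) does not reach this height (z outside [0.5, 11.5]); Combining (union): the regions partially overlap (shared area 25.48 mm²), so the edge portions inside another operand are dropped and the merged outline is re-measured after clipping — boundary = 119.65 mm; the 15.5×4.5 cube at (1, 13.5) contributes its full rectangle (perimeter 40.00 mm); Subtracting the remaining from the first: starting from that combined region, the 15.5×4.5 cube at (1, 13.5) partially overlaps it — only the 18.00 mm² overlap (of its 69.75 mm²) is removed, clipping the outline — boundary = 118.65 mm. Overall, the cross-section has 2 separate islands. Total boundary length (outer) = 118.65 mm.

118.65 mm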